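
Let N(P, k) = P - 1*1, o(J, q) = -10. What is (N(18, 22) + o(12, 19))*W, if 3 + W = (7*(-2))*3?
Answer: -315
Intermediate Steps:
N(P, k) = -1 + P (N(P, k) = P - 1 = -1 + P)
W = -45 (W = -3 + (7*(-2))*3 = -3 - 14*3 = -3 - 42 = -45)
(N(18, 22) + o(12, 19))*W = ((-1 + 18) - 10)*(-45) = (17 - 10)*(-45) = 7*(-45) = -315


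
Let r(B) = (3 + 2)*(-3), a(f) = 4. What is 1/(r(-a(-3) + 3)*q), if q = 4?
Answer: -1/60 ≈ -0.016667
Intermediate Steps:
r(B) = -15 (r(B) = 5*(-3) = -15)
1/(r(-a(-3) + 3)*q) = 1/(-15*4) = 1/(-60) = -1/60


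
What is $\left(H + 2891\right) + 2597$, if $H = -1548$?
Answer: $3940$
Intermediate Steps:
$\left(H + 2891\right) + 2597 = \left(-1548 + 2891\right) + 2597 = 1343 + 2597 = 3940$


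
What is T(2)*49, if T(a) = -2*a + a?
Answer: -98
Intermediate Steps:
T(a) = -a
T(2)*49 = -1*2*49 = -2*49 = -98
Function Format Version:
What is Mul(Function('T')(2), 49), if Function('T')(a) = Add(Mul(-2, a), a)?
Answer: -98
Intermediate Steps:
Function('T')(a) = Mul(-1, a)
Mul(Function('T')(2), 49) = Mul(Mul(-1, 2), 49) = Mul(-2, 49) = -98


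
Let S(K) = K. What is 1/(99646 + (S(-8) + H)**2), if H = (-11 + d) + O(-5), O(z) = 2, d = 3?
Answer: 1/99842 ≈ 1.0016e-5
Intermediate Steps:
H = -6 (H = (-11 + 3) + 2 = -8 + 2 = -6)
1/(99646 + (S(-8) + H)**2) = 1/(99646 + (-8 - 6)**2) = 1/(99646 + (-14)**2) = 1/(99646 + 196) = 1/99842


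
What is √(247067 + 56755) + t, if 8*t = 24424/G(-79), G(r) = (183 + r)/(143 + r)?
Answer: 24424/13 + 3*√33758 ≈ 2430.0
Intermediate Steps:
G(r) = (183 + r)/(143 + r)
t = 24424/13 (t = (24424/(((183 - 79)/(143 - 79))))/8 = (24424/((104/64)))/8 = (24424/(((1/64)*104)))/8 = (24424/(13/8))/8 = (24424*(8/13))/8 = (⅛)*(195392/13) = 24424/13 ≈ 1878.8)
√(247067 + 56755) + t = √(247067 + 56755) + 24424/13 = √303822 + 24424/13 = 3*√33758 + 24424/13 = 24424/13 + 3*√33758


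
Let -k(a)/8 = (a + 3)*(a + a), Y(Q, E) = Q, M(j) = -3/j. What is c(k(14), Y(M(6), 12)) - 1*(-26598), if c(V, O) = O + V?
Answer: 45579/2 ≈ 22790.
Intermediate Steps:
k(a) = -16*a*(3 + a) (k(a) = -8*(a + 3)*(a + a) = -8*(3 + a)*2*a = -16*a*(3 + a))
c(k(14), Y(M(6), 12)) - 1*(-26598) = (-3/6 - 16*14*(3 + 14)) - 1*(-26598) = (-3*1/6 - 16*14*17) + 26598 = (-1/2 - 3808) + 26598 = -7617/2 + 26598 = 45579/2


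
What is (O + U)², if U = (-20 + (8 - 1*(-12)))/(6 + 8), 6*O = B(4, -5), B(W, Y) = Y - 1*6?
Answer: 121/36 ≈ 3.3611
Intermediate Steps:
B(W, Y) = -6 + Y (B(W, Y) = Y - 6 = -6 + Y)
O = -11/6 (O = (-6 - 5)/6 = (⅙)*(-11) = -11/6 ≈ -1.8333)
U = 0 (U = (-20 + (8 + 12))/14 = (-20 + 20)*(1/14) = 0*(1/14) = 0)
(O + U)² = (-11/6 + 0)² = (-11/6)² = 121/36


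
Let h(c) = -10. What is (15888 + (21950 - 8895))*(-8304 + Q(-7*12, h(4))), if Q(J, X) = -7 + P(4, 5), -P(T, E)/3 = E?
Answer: -240979418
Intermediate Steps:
P(T, E) = -3*E
Q(J, X) = -22 (Q(J, X) = -7 - 3*5 = -7 - 15 = -22)
(15888 + (21950 - 8895))*(-8304 + Q(-7*12, h(4))) = (15888 + (21950 - 8895))*(-8304 - 22) = (15888 + 13055)*(-8326) = 28943*(-8326) = -240979418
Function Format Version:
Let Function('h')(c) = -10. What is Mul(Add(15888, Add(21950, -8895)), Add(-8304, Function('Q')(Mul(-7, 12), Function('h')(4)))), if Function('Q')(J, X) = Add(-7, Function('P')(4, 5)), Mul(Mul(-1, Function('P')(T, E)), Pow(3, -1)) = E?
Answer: -240979418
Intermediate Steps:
Function('P')(T, E) = Mul(-3, E)
Function('Q')(J, X) = -22 (Function('Q')(J, X) = Add(-7, Mul(-3, 5)) = Add(-7, -15) = -22)
Mul(Add(15888, Add(21950, -8895)), Add(-8304, Function('Q')(Mul(-7, 12), Function('h')(4)))) = Mul(Add(15888, Add(21950, -8895)), Add(-8304, -22)) = Mul(Add(15888, 13055), -8326) = Mul(28943, -8326) = -240979418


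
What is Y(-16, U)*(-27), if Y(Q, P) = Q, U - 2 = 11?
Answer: 432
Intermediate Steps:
U = 13 (U = 2 + 11 = 13)
Y(-16, U)*(-27) = -16*(-27) = 432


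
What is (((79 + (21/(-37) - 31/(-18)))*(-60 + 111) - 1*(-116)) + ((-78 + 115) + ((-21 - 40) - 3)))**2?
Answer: 859827798361/49284 ≈ 1.7446e+7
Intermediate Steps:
(((79 + (21/(-37) - 31/(-18)))*(-60 + 111) - 1*(-116)) + ((-78 + 115) + ((-21 - 40) - 3)))**2 = (((79 + (21*(-1/37) - 31*(-1/18)))*51 + 116) + (37 + (-61 - 3)))**2 = (((79 + (-21/37 + 31/18))*51 + 116) + (37 - 64))**2 = (((79 + 769/666)*51 + 116) - 27)**2 = (((53383/666)*51 + 116) - 27)**2 = ((907511/222 + 116) - 27)**2 = (933263/222 - 27)**2 = (927269/222)**2 = 859827798361/49284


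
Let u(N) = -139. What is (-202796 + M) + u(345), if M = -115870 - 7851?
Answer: -326656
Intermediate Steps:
M = -123721
(-202796 + M) + u(345) = (-202796 - 123721) - 139 = -326517 - 139 = -326656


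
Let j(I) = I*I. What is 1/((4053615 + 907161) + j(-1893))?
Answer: 1/8544225 ≈ 1.1704e-7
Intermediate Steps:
j(I) = I²
1/((4053615 + 907161) + j(-1893)) = 1/((4053615 + 907161) + (-1893)²) = 1/(4960776 + 3583449) = 1/8544225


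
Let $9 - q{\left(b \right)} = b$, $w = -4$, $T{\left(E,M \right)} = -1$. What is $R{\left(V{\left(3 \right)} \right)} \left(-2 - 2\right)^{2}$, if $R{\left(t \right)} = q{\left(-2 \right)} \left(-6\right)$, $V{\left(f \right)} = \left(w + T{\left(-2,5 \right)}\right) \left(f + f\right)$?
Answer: $-1056$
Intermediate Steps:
$q{\left(b \right)} = 9 - b$
$V{\left(f \right)} = - 10 f$ ($V{\left(f \right)} = \left(-4 - 1\right) \left(f + f\right) = - 5 \cdot 2 f = - 10 f$)
$R{\left(t \right)} = -66$ ($R{\left(t \right)} = \left(9 - -2\right) \left(-6\right) = \left(9 + 2\right) \left(-6\right) = 11 \left(-6\right) = -66$)
$R{\left(V{\left(3 \right)} \right)} \left(-2 - 2\right)^{2} = - 66 \left(-2 - 2\right)^{2} = - 66 \left(-4\right)^{2} = \left(-66\right) 16 = -1056$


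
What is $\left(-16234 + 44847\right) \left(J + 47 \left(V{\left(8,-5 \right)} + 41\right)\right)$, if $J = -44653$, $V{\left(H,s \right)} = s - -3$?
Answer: $-1225208660$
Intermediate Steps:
$V{\left(H,s \right)} = 3 + s$ ($V{\left(H,s \right)} = s + 3 = 3 + s$)
$\left(-16234 + 44847\right) \left(J + 47 \left(V{\left(8,-5 \right)} + 41\right)\right) = \left(-16234 + 44847\right) \left(-44653 + 47 \left(\left(3 - 5\right) + 41\right)\right) = 28613 \left(-44653 + 47 \left(-2 + 41\right)\right) = 28613 \left(-44653 + 47 \cdot 39\right) = 28613 \left(-44653 + 1833\right) = 28613 \left(-42820\right) = -1225208660$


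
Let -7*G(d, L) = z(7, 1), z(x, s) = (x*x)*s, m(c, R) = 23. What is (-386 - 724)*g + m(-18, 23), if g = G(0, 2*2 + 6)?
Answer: 7793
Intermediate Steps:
z(x, s) = s*x**2 (z(x, s) = x**2*s = s*x**2)
G(d, L) = -7 (G(d, L) = -7**2/7 = -49/7 = -1/7*49 = -7)
g = -7
(-386 - 724)*g + m(-18, 23) = (-386 - 724)*(-7) + 23 = -1110*(-7) + 23 = 7770 + 23 = 7793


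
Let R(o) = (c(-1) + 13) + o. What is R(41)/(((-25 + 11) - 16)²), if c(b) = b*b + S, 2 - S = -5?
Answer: 31/450 ≈ 0.068889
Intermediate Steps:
S = 7 (S = 2 - 1*(-5) = 2 + 5 = 7)
c(b) = 7 + b² (c(b) = b*b + 7 = b² + 7 = 7 + b²)
R(o) = 21 + o (R(o) = ((7 + (-1)²) + 13) + o = ((7 + 1) + 13) + o = (8 + 13) + o = 21 + o)
R(41)/(((-25 + 11) - 16)²) = (21 + 41)/(((-25 + 11) - 16)²) = 62/((-14 - 16)²) = 62/((-30)²) = 62/900 = 62*(1/900) = 31/450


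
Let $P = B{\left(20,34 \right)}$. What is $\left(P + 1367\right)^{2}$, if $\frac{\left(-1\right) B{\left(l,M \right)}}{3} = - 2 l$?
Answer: $2211169$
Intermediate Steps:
$B{\left(l,M \right)} = 6 l$ ($B{\left(l,M \right)} = - 3 \left(- 2 l\right) = 6 l$)
$P = 120$ ($P = 6 \cdot 20 = 120$)
$\left(P + 1367\right)^{2} = \left(120 + 1367\right)^{2} = 1487^{2} = 2211169$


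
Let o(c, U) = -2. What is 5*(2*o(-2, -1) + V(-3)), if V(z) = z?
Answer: -35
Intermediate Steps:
5*(2*o(-2, -1) + V(-3)) = 5*(2*(-2) - 3) = 5*(-4 - 3) = 5*(-7) = -35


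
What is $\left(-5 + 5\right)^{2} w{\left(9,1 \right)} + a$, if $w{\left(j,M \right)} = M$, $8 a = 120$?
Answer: $15$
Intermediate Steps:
$a = 15$ ($a = \frac{1}{8} \cdot 120 = 15$)
$\left(-5 + 5\right)^{2} w{\left(9,1 \right)} + a = \left(-5 + 5\right)^{2} \cdot 1 + 15 = 0^{2} \cdot 1 + 15 = 0 \cdot 1 + 15 = 0 + 15 = 15$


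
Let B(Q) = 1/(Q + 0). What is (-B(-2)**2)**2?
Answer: 1/16 ≈ 0.062500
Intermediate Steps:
B(Q) = 1/Q
(-B(-2)**2)**2 = (-(1/(-2))**2)**2 = (-(-1/2)**2)**2 = (-1*1/4)**2 = (-1/4)**2 = 1/16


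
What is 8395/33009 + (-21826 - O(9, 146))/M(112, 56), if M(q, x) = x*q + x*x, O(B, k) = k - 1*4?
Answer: -4487233/2156588 ≈ -2.0807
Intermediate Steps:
O(B, k) = -4 + k (O(B, k) = k - 4 = -4 + k)
M(q, x) = x² + q*x (M(q, x) = q*x + x² = x² + q*x)
8395/33009 + (-21826 - O(9, 146))/M(112, 56) = 8395/33009 + (-21826 - (-4 + 146))/((56*(112 + 56))) = 8395*(1/33009) + (-21826 - 1*142)/((56*168)) = 8395/33009 + (-21826 - 142)/9408 = 8395/33009 - 21968*1/9408 = 8395/33009 - 1373/588 = -4487233/2156588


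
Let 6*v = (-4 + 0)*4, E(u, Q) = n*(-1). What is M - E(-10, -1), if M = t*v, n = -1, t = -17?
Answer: 133/3 ≈ 44.333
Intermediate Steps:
E(u, Q) = 1 (E(u, Q) = -1*(-1) = 1)
v = -8/3 (v = ((-4 + 0)*4)/6 = (-4*4)/6 = (1/6)*(-16) = -8/3 ≈ -2.6667)
M = 136/3 (M = -17*(-8/3) = 136/3 ≈ 45.333)
M - E(-10, -1) = 136/3 - 1*1 = 136/3 - 1 = 133/3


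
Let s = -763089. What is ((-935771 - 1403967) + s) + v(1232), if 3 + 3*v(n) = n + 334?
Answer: -3102306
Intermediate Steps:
v(n) = 331/3 + n/3 (v(n) = -1 + (n + 334)/3 = -1 + (334 + n)/3 = -1 + (334/3 + n/3) = 331/3 + n/3)
((-935771 - 1403967) + s) + v(1232) = ((-935771 - 1403967) - 763089) + (331/3 + (⅓)*1232) = (-2339738 - 763089) + (331/3 + 1232/3) = -3102827 + 521 = -3102306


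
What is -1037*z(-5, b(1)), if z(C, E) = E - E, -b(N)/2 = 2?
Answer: 0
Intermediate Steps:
b(N) = -4 (b(N) = -2*2 = -4)
z(C, E) = 0
-1037*z(-5, b(1)) = -1037*0 = 0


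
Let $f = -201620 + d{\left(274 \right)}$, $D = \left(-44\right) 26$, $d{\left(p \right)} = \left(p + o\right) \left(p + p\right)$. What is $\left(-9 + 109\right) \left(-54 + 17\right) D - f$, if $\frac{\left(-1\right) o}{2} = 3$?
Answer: $4287556$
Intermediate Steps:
$o = -6$ ($o = \left(-2\right) 3 = -6$)
$d{\left(p \right)} = 2 p \left(-6 + p\right)$ ($d{\left(p \right)} = \left(p - 6\right) \left(p + p\right) = \left(-6 + p\right) 2 p = 2 p \left(-6 + p\right)$)
$D = -1144$
$f = -54756$ ($f = -201620 + 2 \cdot 274 \left(-6 + 274\right) = -201620 + 2 \cdot 274 \cdot 268 = -201620 + 146864 = -54756$)
$\left(-9 + 109\right) \left(-54 + 17\right) D - f = \left(-9 + 109\right) \left(-54 + 17\right) \left(-1144\right) - -54756 = 100 \left(-37\right) \left(-1144\right) + 54756 = \left(-3700\right) \left(-1144\right) + 54756 = 4232800 + 54756 = 4287556$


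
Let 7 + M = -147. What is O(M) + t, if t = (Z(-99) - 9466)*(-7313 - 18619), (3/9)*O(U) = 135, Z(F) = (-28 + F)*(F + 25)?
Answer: 1763781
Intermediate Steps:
M = -154 (M = -7 - 147 = -154)
Z(F) = (-28 + F)*(25 + F)
O(U) = 405 (O(U) = 3*135 = 405)
t = 1763376 (t = ((-700 + (-99)² - 3*(-99)) - 9466)*(-7313 - 18619) = ((-700 + 9801 + 297) - 9466)*(-25932) = (9398 - 9466)*(-25932) = -68*(-25932) = 1763376)
O(M) + t = 405 + 1763376 = 1763781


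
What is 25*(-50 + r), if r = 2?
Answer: -1200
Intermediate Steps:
25*(-50 + r) = 25*(-50 + 2) = 25*(-48) = -1200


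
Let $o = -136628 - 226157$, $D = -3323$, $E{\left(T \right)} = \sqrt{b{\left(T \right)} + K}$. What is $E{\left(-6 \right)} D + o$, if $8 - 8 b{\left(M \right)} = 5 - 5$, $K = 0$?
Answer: $-366108$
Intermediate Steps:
$b{\left(M \right)} = 1$ ($b{\left(M \right)} = 1 - \frac{5 - 5}{8} = 1 - 0 = 1 + 0 = 1$)
$E{\left(T \right)} = 1$ ($E{\left(T \right)} = \sqrt{1 + 0} = \sqrt{1} = 1$)
$o = -362785$
$E{\left(-6 \right)} D + o = 1 \left(-3323\right) - 362785 = -3323 - 362785 = -366108$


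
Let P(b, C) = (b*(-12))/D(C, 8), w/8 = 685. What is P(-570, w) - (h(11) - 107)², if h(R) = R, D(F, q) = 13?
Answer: -112968/13 ≈ -8689.8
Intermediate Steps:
w = 5480 (w = 8*685 = 5480)
P(b, C) = -12*b/13 (P(b, C) = (b*(-12))/13 = -12*b*(1/13) = -12*b/13)
P(-570, w) - (h(11) - 107)² = -12/13*(-570) - (11 - 107)² = 6840/13 - 1*(-96)² = 6840/13 - 1*9216 = 6840/13 - 9216 = -112968/13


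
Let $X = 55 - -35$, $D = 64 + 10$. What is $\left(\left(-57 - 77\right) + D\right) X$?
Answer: $-5400$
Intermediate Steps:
$D = 74$
$X = 90$ ($X = 55 + 35 = 90$)
$\left(\left(-57 - 77\right) + D\right) X = \left(\left(-57 - 77\right) + 74\right) 90 = \left(-134 + 74\right) 90 = \left(-60\right) 90 = -5400$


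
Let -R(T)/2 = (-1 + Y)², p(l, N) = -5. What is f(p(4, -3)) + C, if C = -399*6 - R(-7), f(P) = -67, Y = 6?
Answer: -2411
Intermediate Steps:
R(T) = -50 (R(T) = -2*(-1 + 6)² = -2*5² = -2*25 = -50)
C = -2344 (C = -399*6 - 1*(-50) = -2394 + 50 = -2344)
f(p(4, -3)) + C = -67 - 2344 = -2411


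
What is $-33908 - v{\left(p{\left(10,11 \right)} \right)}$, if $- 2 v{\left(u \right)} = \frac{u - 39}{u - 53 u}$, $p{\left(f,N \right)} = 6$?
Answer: $- \frac{7052853}{208} \approx -33908.0$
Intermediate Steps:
$v{\left(u \right)} = \frac{-39 + u}{104 u}$ ($v{\left(u \right)} = - \frac{\left(u - 39\right) \frac{1}{u - 53 u}}{2} = - \frac{\left(-39 + u\right) \frac{1}{u - 53 u}}{2} = - \frac{\left(-39 + u\right) \frac{1}{\left(-52\right) u}}{2} = - \frac{\left(-39 + u\right) \left(- \frac{1}{52 u}\right)}{2} = - \frac{\left(- \frac{1}{52}\right) \frac{1}{u} \left(-39 + u\right)}{2} = \frac{-39 + u}{104 u}$)
$-33908 - v{\left(p{\left(10,11 \right)} \right)} = -33908 - \frac{-39 + 6}{104 \cdot 6} = -33908 - \frac{1}{104} \cdot \frac{1}{6} \left(-33\right) = -33908 - - \frac{11}{208} = -33908 + \frac{11}{208} = - \frac{7052853}{208}$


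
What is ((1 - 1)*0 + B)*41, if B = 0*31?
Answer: 0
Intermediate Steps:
B = 0
((1 - 1)*0 + B)*41 = ((1 - 1)*0 + 0)*41 = (0*0 + 0)*41 = (0 + 0)*41 = 0*41 = 0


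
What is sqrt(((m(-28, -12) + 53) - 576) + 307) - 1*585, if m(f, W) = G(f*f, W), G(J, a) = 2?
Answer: -585 + I*sqrt(214) ≈ -585.0 + 14.629*I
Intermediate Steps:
m(f, W) = 2
sqrt(((m(-28, -12) + 53) - 576) + 307) - 1*585 = sqrt(((2 + 53) - 576) + 307) - 1*585 = sqrt((55 - 576) + 307) - 585 = sqrt(-521 + 307) - 585 = sqrt(-214) - 585 = I*sqrt(214) - 585 = -585 + I*sqrt(214)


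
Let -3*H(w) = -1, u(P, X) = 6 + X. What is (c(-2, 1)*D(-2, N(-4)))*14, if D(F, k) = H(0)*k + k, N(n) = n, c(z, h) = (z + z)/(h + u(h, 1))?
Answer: 112/3 ≈ 37.333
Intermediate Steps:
H(w) = 1/3 (H(w) = -1/3*(-1) = 1/3)
c(z, h) = 2*z/(7 + h) (c(z, h) = (z + z)/(h + (6 + 1)) = (2*z)/(h + 7) = (2*z)/(7 + h) = 2*z/(7 + h))
D(F, k) = 4*k/3 (D(F, k) = k/3 + k = 4*k/3)
(c(-2, 1)*D(-2, N(-4)))*14 = ((2*(-2)/(7 + 1))*((4/3)*(-4)))*14 = ((2*(-2)/8)*(-16/3))*14 = ((2*(-2)*(1/8))*(-16/3))*14 = -1/2*(-16/3)*14 = (8/3)*14 = 112/3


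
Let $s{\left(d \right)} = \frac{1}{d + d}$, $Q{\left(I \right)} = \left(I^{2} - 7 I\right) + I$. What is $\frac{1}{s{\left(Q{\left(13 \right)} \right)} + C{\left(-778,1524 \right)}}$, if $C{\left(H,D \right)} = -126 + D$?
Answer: $\frac{182}{254437} \approx 0.00071531$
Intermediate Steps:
$Q{\left(I \right)} = I^{2} - 6 I$
$s{\left(d \right)} = \frac{1}{2 d}$
$\frac{1}{s{\left(Q{\left(13 \right)} \right)} + C{\left(-778,1524 \right)}} = \frac{1}{\frac{1}{2 \cdot 13 \left(-6 + 13\right)} + \left(-126 + 1524\right)} = \frac{1}{\frac{1}{2 \cdot 13 \cdot 7} + 1398} = \frac{1}{\frac{1}{2 \cdot 91} + 1398} = \frac{1}{\frac{1}{2} \cdot \frac{1}{91} + 1398} = \frac{1}{\frac{1}{182} + 1398} = \frac{1}{\frac{254437}{182}} = \frac{182}{254437}$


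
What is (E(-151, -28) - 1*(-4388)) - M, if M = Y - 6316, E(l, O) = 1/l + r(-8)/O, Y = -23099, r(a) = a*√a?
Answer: 5104252/151 + 4*I*√2/7 ≈ 33803.0 + 0.80812*I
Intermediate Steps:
r(a) = a^(3/2)
E(l, O) = 1/l - 16*I*√2/O (E(l, O) = 1/l + (-8)^(3/2)/O = 1/l + (-16*I*√2)/O = 1/l - 16*I*√2/O)
M = -29415 (M = -23099 - 6316 = -29415)
(E(-151, -28) - 1*(-4388)) - M = ((1/(-151) - 16*I*√2/(-28)) - 1*(-4388)) - 1*(-29415) = ((-1/151 - 16*I*√2*(-1/28)) + 4388) + 29415 = ((-1/151 + 4*I*√2/7) + 4388) + 29415 = (662587/151 + 4*I*√2/7) + 29415 = 5104252/151 + 4*I*√2/7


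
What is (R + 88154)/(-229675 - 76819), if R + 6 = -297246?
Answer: 104549/153247 ≈ 0.68223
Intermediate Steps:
R = -297252 (R = -6 - 297246 = -297252)
(R + 88154)/(-229675 - 76819) = (-297252 + 88154)/(-229675 - 76819) = -209098/(-306494) = -209098*(-1/306494) = 104549/153247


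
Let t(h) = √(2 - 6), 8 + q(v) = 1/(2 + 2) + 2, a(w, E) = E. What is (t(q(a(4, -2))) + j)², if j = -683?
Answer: 466485 - 2732*I ≈ 4.6649e+5 - 2732.0*I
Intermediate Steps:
q(v) = -23/4 (q(v) = -8 + (1/(2 + 2) + 2) = -8 + (1/4 + 2) = -8 + (¼ + 2) = -8 + 9/4 = -23/4)
t(h) = 2*I (t(h) = √(-4) = 2*I)
(t(q(a(4, -2))) + j)² = (2*I - 683)² = (-683 + 2*I)²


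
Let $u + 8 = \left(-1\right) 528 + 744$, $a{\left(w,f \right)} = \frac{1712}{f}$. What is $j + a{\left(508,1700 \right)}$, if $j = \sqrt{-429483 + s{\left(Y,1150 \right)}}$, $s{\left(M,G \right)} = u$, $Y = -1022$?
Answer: $\frac{428}{425} + 5 i \sqrt{17171} \approx 1.0071 + 655.19 i$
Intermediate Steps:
$u = 208$ ($u = -8 + \left(\left(-1\right) 528 + 744\right) = -8 + \left(-528 + 744\right) = -8 + 216 = 208$)
$s{\left(M,G \right)} = 208$
$j = 5 i \sqrt{17171}$ ($j = \sqrt{-429483 + 208} = \sqrt{-429275} = 5 i \sqrt{17171} \approx 655.19 i$)
$j + a{\left(508,1700 \right)} = 5 i \sqrt{17171} + \frac{1712}{1700} = 5 i \sqrt{17171} + 1712 \cdot \frac{1}{1700} = 5 i \sqrt{17171} + \frac{428}{425} = \frac{428}{425} + 5 i \sqrt{17171}$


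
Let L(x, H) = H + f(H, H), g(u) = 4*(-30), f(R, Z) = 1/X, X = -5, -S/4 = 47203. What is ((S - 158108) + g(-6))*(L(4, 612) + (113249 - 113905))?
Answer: 15339168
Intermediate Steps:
S = -188812 (S = -4*47203 = -188812)
f(R, Z) = -⅕ (f(R, Z) = 1/(-5) = -⅕)
g(u) = -120
L(x, H) = -⅕ + H (L(x, H) = H - ⅕ = -⅕ + H)
((S - 158108) + g(-6))*(L(4, 612) + (113249 - 113905)) = ((-188812 - 158108) - 120)*((-⅕ + 612) + (113249 - 113905)) = (-346920 - 120)*(3059/5 - 656) = -347040*(-221/5) = 15339168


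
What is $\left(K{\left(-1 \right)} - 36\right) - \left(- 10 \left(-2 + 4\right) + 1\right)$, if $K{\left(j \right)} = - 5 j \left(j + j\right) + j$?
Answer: $-28$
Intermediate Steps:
$K{\left(j \right)} = j - 10 j^{2}$ ($K{\left(j \right)} = - 5 j 2 j + j = - 5 \cdot 2 j^{2} + j = - 10 j^{2} + j = j - 10 j^{2}$)
$\left(K{\left(-1 \right)} - 36\right) - \left(- 10 \left(-2 + 4\right) + 1\right) = \left(- (1 - -10) - 36\right) - \left(- 10 \left(-2 + 4\right) + 1\right) = \left(- (1 + 10) - 36\right) - \left(\left(-10\right) 2 + 1\right) = \left(\left(-1\right) 11 - 36\right) - \left(-20 + 1\right) = \left(-11 - 36\right) - -19 = -47 + 19 = -28$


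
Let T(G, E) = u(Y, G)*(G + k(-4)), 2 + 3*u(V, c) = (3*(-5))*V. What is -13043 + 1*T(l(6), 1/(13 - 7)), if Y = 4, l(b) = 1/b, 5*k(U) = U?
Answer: -586346/45 ≈ -13030.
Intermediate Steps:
k(U) = U/5
l(b) = 1/b
u(V, c) = -⅔ - 5*V (u(V, c) = -⅔ + ((3*(-5))*V)/3 = -⅔ + (-15*V)/3 = -⅔ - 5*V)
T(G, E) = 248/15 - 62*G/3 (T(G, E) = (-⅔ - 5*4)*(G + (⅕)*(-4)) = (-⅔ - 20)*(G - ⅘) = -62*(-⅘ + G)/3 = 248/15 - 62*G/3)
-13043 + 1*T(l(6), 1/(13 - 7)) = -13043 + 1*(248/15 - 62/3/6) = -13043 + 1*(248/15 - 62/3*⅙) = -13043 + 1*(248/15 - 31/9) = -13043 + 1*(589/45) = -13043 + 589/45 = -586346/45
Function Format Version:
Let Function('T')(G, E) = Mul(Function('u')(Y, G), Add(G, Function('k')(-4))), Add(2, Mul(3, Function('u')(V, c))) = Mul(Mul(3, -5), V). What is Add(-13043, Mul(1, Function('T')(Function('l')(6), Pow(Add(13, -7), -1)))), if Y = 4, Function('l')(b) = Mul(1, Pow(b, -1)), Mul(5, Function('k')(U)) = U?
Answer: Rational(-586346, 45) ≈ -13030.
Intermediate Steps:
Function('k')(U) = Mul(Rational(1, 5), U)
Function('l')(b) = Pow(b, -1)
Function('u')(V, c) = Add(Rational(-2, 3), Mul(-5, V)) (Function('u')(V, c) = Add(Rational(-2, 3), Mul(Rational(1, 3), Mul(Mul(3, -5), V))) = Add(Rational(-2, 3), Mul(Rational(1, 3), Mul(-15, V))) = Add(Rational(-2, 3), Mul(-5, V)))
Function('T')(G, E) = Add(Rational(248, 15), Mul(Rational(-62, 3), G)) (Function('T')(G, E) = Mul(Add(Rational(-2, 3), Mul(-5, 4)), Add(G, Mul(Rational(1, 5), -4))) = Mul(Add(Rational(-2, 3), -20), Add(G, Rational(-4, 5))) = Mul(Rational(-62, 3), Add(Rational(-4, 5), G)) = Add(Rational(248, 15), Mul(Rational(-62, 3), G)))
Add(-13043, Mul(1, Function('T')(Function('l')(6), Pow(Add(13, -7), -1)))) = Add(-13043, Mul(1, Add(Rational(248, 15), Mul(Rational(-62, 3), Pow(6, -1))))) = Add(-13043, Mul(1, Add(Rational(248, 15), Mul(Rational(-62, 3), Rational(1, 6))))) = Add(-13043, Mul(1, Add(Rational(248, 15), Rational(-31, 9)))) = Add(-13043, Mul(1, Rational(589, 45))) = Add(-13043, Rational(589, 45)) = Rational(-586346, 45)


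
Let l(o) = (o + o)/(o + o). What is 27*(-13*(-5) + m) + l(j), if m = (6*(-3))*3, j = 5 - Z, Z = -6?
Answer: 298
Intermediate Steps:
j = 11 (j = 5 - 1*(-6) = 5 + 6 = 11)
m = -54 (m = -18*3 = -54)
l(o) = 1 (l(o) = (2*o)/((2*o)) = (2*o)*(1/(2*o)) = 1)
27*(-13*(-5) + m) + l(j) = 27*(-13*(-5) - 54) + 1 = 27*(65 - 54) + 1 = 27*11 + 1 = 297 + 1 = 298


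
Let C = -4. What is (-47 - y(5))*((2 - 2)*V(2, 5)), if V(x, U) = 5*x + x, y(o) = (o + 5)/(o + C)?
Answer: 0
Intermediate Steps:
y(o) = (5 + o)/(-4 + o) (y(o) = (o + 5)/(o - 4) = (5 + o)/(-4 + o))
V(x, U) = 6*x
(-47 - y(5))*((2 - 2)*V(2, 5)) = (-47 - (5 + 5)/(-4 + 5))*((2 - 2)*(6*2)) = (-47 - 10/1)*(0*12) = (-47 - 10)*0 = -57*0 = 0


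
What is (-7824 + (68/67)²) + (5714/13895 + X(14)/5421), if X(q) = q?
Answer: -2645064404664404/338133004755 ≈ -7822.6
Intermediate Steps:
(-7824 + (68/67)²) + (5714/13895 + X(14)/5421) = (-7824 + (68/67)²) + (5714/13895 + 14/5421) = (-7824 + 4624/4489) + 31170124/75324795 = -35117312/4489 + 31170124/75324795 = -2645064404664404/338133004755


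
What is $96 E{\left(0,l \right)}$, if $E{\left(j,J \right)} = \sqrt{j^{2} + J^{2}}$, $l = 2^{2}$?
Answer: $384$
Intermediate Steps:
$l = 4$
$E{\left(j,J \right)} = \sqrt{J^{2} + j^{2}}$
$96 E{\left(0,l \right)} = 96 \sqrt{4^{2} + 0^{2}} = 96 \sqrt{16 + 0} = 96 \sqrt{16} = 96 \cdot 4 = 384$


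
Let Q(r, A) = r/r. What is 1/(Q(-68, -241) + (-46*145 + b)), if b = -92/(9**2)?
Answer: -81/540281 ≈ -0.00014992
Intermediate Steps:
Q(r, A) = 1
b = -92/81 ≈ -1.1358
1/(Q(-68, -241) + (-46*145 + b)) = 1/(1 + (-46*145 - 92/81)) = 1/(1 + (-6670 - 92/81)) = 1/(1 - 540362/81) = 1/(-540281/81) = -81/540281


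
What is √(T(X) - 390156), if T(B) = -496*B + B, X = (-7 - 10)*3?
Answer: I*√364911 ≈ 604.08*I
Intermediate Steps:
X = -51 (X = -17*3 = -51)
T(B) = -495*B
√(T(X) - 390156) = √(-495*(-51) - 390156) = √(25245 - 390156) = √(-364911) = I*√364911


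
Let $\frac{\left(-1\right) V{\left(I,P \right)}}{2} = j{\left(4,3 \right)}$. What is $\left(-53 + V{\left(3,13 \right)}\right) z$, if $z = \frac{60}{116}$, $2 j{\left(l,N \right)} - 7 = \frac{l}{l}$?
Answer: $- \frac{915}{29} \approx -31.552$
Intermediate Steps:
$j{\left(l,N \right)} = 4$ ($j{\left(l,N \right)} = \frac{7}{2} + \frac{l \frac{1}{l}}{2} = \frac{7}{2} + \frac{1}{2} \cdot 1 = \frac{7}{2} + \frac{1}{2} = 4$)
$V{\left(I,P \right)} = -8$ ($V{\left(I,P \right)} = \left(-2\right) 4 = -8$)
$z = \frac{15}{29}$ ($z = 60 \cdot \frac{1}{116} = \frac{15}{29} \approx 0.51724$)
$\left(-53 + V{\left(3,13 \right)}\right) z = \left(-53 - 8\right) \frac{15}{29} = \left(-61\right) \frac{15}{29} = - \frac{915}{29}$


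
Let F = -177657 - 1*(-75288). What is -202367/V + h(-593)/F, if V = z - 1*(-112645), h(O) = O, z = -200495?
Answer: 20768202473/8993116650 ≈ 2.3093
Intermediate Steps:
V = -87850 (V = -200495 - 1*(-112645) = -200495 + 112645 = -87850)
F = -102369 (F = -177657 + 75288 = -102369)
-202367/V + h(-593)/F = -202367/(-87850) - 593/(-102369) = -202367*(-1/87850) - 593*(-1/102369) = 202367/87850 + 593/102369 = 20768202473/8993116650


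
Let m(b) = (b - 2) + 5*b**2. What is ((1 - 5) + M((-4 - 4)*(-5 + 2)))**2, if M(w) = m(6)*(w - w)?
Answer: 16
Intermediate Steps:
m(b) = -2 + b + 5*b**2 (m(b) = (-2 + b) + 5*b**2 = -2 + b + 5*b**2)
M(w) = 0 (M(w) = (-2 + 6 + 5*6**2)*(w - w) = (-2 + 6 + 5*36)*0 = (-2 + 6 + 180)*0 = 184*0 = 0)
((1 - 5) + M((-4 - 4)*(-5 + 2)))**2 = ((1 - 5) + 0)**2 = (-4 + 0)**2 = (-4)**2 = 16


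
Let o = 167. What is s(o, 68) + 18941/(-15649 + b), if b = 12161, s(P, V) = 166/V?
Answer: -177245/59296 ≈ -2.9892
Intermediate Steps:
s(o, 68) + 18941/(-15649 + b) = 166/68 + 18941/(-15649 + 12161) = 166*(1/68) + 18941/(-3488) = 83/34 + 18941*(-1/3488) = 83/34 - 18941/3488 = -177245/59296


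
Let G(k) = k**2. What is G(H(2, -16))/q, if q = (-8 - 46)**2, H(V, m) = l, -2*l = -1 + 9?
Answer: 4/729 ≈ 0.0054870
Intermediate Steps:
l = -4 (l = -(-1 + 9)/2 = -1/2*8 = -4)
H(V, m) = -4
q = 2916 (q = (-54)**2 = 2916)
G(H(2, -16))/q = (-4)**2/2916 = 16*(1/2916) = 4/729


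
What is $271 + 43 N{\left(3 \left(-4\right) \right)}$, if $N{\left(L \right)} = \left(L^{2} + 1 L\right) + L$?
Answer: $5431$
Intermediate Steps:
$N{\left(L \right)} = L^{2} + 2 L$ ($N{\left(L \right)} = \left(L^{2} + L\right) + L = \left(L + L^{2}\right) + L = L^{2} + 2 L$)
$271 + 43 N{\left(3 \left(-4\right) \right)} = 271 + 43 \cdot 3 \left(-4\right) \left(2 + 3 \left(-4\right)\right) = 271 + 43 \left(- 12 \left(2 - 12\right)\right) = 271 + 43 \left(\left(-12\right) \left(-10\right)\right) = 271 + 43 \cdot 120 = 271 + 5160 = 5431$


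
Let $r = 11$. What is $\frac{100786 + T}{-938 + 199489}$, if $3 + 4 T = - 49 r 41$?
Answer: $\frac{190521}{397102} \approx 0.47978$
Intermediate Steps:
$T = - \frac{11051}{2}$ ($T = - \frac{3}{4} + \frac{\left(-49\right) 11 \cdot 41}{4} = - \frac{3}{4} + \frac{\left(-539\right) 41}{4} = - \frac{3}{4} + \frac{1}{4} \left(-22099\right) = - \frac{3}{4} - \frac{22099}{4} = - \frac{11051}{2} \approx -5525.5$)
$\frac{100786 + T}{-938 + 199489} = \frac{100786 - \frac{11051}{2}}{-938 + 199489} = \frac{190521}{2 \cdot 198551} = \frac{190521}{2} \cdot \frac{1}{198551} = \frac{190521}{397102}$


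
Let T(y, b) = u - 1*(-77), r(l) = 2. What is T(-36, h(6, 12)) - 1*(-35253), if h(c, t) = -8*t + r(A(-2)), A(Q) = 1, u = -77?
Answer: 35253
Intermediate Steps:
h(c, t) = 2 - 8*t (h(c, t) = -8*t + 2 = 2 - 8*t)
T(y, b) = 0 (T(y, b) = -77 - 1*(-77) = -77 + 77 = 0)
T(-36, h(6, 12)) - 1*(-35253) = 0 - 1*(-35253) = 0 + 35253 = 35253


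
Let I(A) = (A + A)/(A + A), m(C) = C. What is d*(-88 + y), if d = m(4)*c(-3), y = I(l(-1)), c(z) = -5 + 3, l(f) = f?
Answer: 696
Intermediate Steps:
c(z) = -2
I(A) = 1 (I(A) = (2*A)/((2*A)) = (2*A)*(1/(2*A)) = 1)
y = 1
d = -8 (d = 4*(-2) = -8)
d*(-88 + y) = -8*(-88 + 1) = -8*(-87) = 696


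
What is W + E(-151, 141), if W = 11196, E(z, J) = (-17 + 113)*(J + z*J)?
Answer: -2019204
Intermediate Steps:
E(z, J) = 96*J + 96*J*z (E(z, J) = 96*(J + J*z) = 96*J + 96*J*z)
W + E(-151, 141) = 11196 + 96*141*(1 - 151) = 11196 + 96*141*(-150) = 11196 - 2030400 = -2019204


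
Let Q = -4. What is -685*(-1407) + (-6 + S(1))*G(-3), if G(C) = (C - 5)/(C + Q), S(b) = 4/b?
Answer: 6746549/7 ≈ 9.6379e+5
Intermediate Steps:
G(C) = (-5 + C)/(-4 + C) (G(C) = (C - 5)/(C - 4) = (-5 + C)/(-4 + C))
-685*(-1407) + (-6 + S(1))*G(-3) = -685*(-1407) + (-6 + 4/1)*((-5 - 3)/(-4 - 3)) = 963795 + (-6 + 4*1)*(-8/(-7)) = 963795 + (-6 + 4)*(-⅐*(-8)) = 963795 - 2*8/7 = 963795 - 16/7 = 6746549/7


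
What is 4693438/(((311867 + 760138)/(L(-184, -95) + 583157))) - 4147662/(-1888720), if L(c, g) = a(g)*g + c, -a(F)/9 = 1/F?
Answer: 103354828379067707/40494345672 ≈ 2.5523e+6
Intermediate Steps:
a(F) = -9/F
L(c, g) = -9 + c (L(c, g) = (-9/g)*g + c = -9 + c)
4693438/(((311867 + 760138)/(L(-184, -95) + 583157))) - 4147662/(-1888720) = 4693438/(((311867 + 760138)/((-9 - 184) + 583157))) - 4147662/(-1888720) = 4693438/((1072005/(-193 + 583157))) - 4147662*(-1/1888720) = 4693438/((1072005/582964)) + 2073831/944360 = 4693438/((1072005*(1/582964))) + 2073831/944360 = 4693438/(1072005/582964) + 2073831/944360 = 4693438*(582964/1072005) + 2073831/944360 = 2736105390232/1072005 + 2073831/944360 = 103354828379067707/40494345672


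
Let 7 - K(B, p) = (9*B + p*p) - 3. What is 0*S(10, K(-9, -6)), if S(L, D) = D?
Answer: 0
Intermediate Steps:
K(B, p) = 10 - p**2 - 9*B (K(B, p) = 7 - ((9*B + p*p) - 3) = 7 - ((9*B + p**2) - 3) = 7 - ((p**2 + 9*B) - 3) = 7 - (-3 + p**2 + 9*B) = 7 + (3 - p**2 - 9*B) = 10 - p**2 - 9*B)
0*S(10, K(-9, -6)) = 0*(10 - 1*(-6)**2 - 9*(-9)) = 0*(10 - 1*36 + 81) = 0*(10 - 36 + 81) = 0*55 = 0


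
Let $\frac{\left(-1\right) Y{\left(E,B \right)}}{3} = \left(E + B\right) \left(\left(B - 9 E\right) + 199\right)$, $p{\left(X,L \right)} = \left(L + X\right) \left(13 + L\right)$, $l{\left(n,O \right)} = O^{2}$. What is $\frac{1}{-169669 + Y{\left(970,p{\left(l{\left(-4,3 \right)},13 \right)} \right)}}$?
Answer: $\frac{1}{36648665} \approx 2.7286 \cdot 10^{-8}$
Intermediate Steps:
$p{\left(X,L \right)} = \left(13 + L\right) \left(L + X\right)$
$Y{\left(E,B \right)} = - 3 \left(B + E\right) \left(199 + B - 9 E\right)$ ($Y{\left(E,B \right)} = - 3 \left(E + B\right) \left(\left(B - 9 E\right) + 199\right) = - 3 \left(B + E\right) \left(199 + B - 9 E\right)$)
$\frac{1}{-169669 + Y{\left(970,p{\left(l{\left(-4,3 \right)},13 \right)} \right)}} = \frac{1}{-169669 - \left(579090 - 25404300 + 3 \left(13^{2} + 13 \cdot 13 + 13 \cdot 3^{2} + 13 \cdot 3^{2}\right)^{2} + 597 \left(13^{2} + 13 \cdot 13 + 13 \cdot 3^{2} + 13 \cdot 3^{2}\right) - 24 \left(13^{2} + 13 \cdot 13 + 13 \cdot 3^{2} + 13 \cdot 3^{2}\right) 970\right)} = \frac{1}{-169669 - \left(-24825210 + 3 \left(169 + 169 + 13 \cdot 9 + 13 \cdot 9\right)^{2} + 597 \left(169 + 169 + 13 \cdot 9 + 13 \cdot 9\right) - 24 \left(169 + 169 + 13 \cdot 9 + 13 \cdot 9\right) 970\right)} = \frac{1}{-169669 - \left(-24825210 + 3 \left(169 + 169 + 117 + 117\right)^{2} + 597 \left(169 + 169 + 117 + 117\right) - 24 \left(169 + 169 + 117 + 117\right) 970\right)} = \frac{1}{-169669 - \left(-24483726 - 13316160 + 981552\right)} = \frac{1}{-169669 - -36818334} = \frac{1}{-169669 + 36818334} = \frac{1}{36648665}$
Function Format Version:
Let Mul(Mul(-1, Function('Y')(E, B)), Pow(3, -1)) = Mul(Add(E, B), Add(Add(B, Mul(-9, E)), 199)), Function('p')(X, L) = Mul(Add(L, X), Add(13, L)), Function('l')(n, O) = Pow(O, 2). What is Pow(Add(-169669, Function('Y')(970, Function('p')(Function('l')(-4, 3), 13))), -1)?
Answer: Rational(1, 36648665) ≈ 2.7286e-8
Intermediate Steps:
Function('p')(X, L) = Mul(Add(13, L), Add(L, X))
Function('Y')(E, B) = Mul(-3, Add(B, E), Add(199, B, Mul(-9, E))) (Function('Y')(E, B) = Mul(-3, Mul(Add(E, B), Add(Add(B, Mul(-9, E)), 199))) = Mul(-3, Mul(Add(B, E), Add(199, B, Mul(-9, E)))) = Mul(-3, Add(B, E), Add(199, B, Mul(-9, E))))
Pow(Add(-169669, Function('Y')(970, Function('p')(Function('l')(-4, 3), 13))), -1) = Pow(Add(-169669, Add(Mul(-597, Add(Pow(13, 2), Mul(13, 13), Mul(13, Pow(3, 2)), Mul(13, Pow(3, 2)))), Mul(-597, 970), Mul(-3, Pow(Add(Pow(13, 2), Mul(13, 13), Mul(13, Pow(3, 2)), Mul(13, Pow(3, 2))), 2)), Mul(27, Pow(970, 2)), Mul(24, Add(Pow(13, 2), Mul(13, 13), Mul(13, Pow(3, 2)), Mul(13, Pow(3, 2))), 970))), -1) = Pow(Add(-169669, Add(Mul(-597, Add(169, 169, Mul(13, 9), Mul(13, 9))), -579090, Mul(-3, Pow(Add(169, 169, Mul(13, 9), Mul(13, 9)), 2)), Mul(27, 940900), Mul(24, Add(169, 169, Mul(13, 9), Mul(13, 9)), 970))), -1) = Pow(Add(-169669, Add(Mul(-597, Add(169, 169, 117, 117)), -579090, Mul(-3, Pow(Add(169, 169, 117, 117), 2)), 25404300, Mul(24, Add(169, 169, 117, 117), 970))), -1) = Pow(Add(-169669, Add(Mul(-597, 572), -579090, Mul(-3, Pow(572, 2)), 25404300, Mul(24, 572, 970))), -1) = Pow(Add(-169669, Add(-341484, -579090, Mul(-3, 327184), 25404300, 13316160)), -1) = Pow(Add(-169669, Add(-341484, -579090, -981552, 25404300, 13316160)), -1) = Pow(Add(-169669, 36818334), -1) = Pow(36648665, -1) = Rational(1, 36648665)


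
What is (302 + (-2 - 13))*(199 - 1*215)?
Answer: -4592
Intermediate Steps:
(302 + (-2 - 13))*(199 - 1*215) = (302 - 15)*(199 - 215) = 287*(-16) = -4592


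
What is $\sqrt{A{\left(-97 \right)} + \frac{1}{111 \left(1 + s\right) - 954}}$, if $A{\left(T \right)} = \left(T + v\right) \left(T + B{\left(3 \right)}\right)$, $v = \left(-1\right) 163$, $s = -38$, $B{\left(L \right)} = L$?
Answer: $\frac{\sqrt{625999336179}}{5061} \approx 156.33$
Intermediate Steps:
$v = -163$
$A{\left(T \right)} = \left(-163 + T\right) \left(3 + T\right)$ ($A{\left(T \right)} = \left(T - 163\right) \left(T + 3\right) = \left(-163 + T\right) \left(3 + T\right)$)
$\sqrt{A{\left(-97 \right)} + \frac{1}{111 \left(1 + s\right) - 954}} = \sqrt{\left(-489 + \left(-97\right)^{2} - -15520\right) + \frac{1}{111 \left(1 - 38\right) - 954}} = \sqrt{\left(-489 + 9409 + 15520\right) + \frac{1}{111 \left(-37\right) - 954}} = \sqrt{24440 + \frac{1}{-4107 - 954}} = \sqrt{24440 + \frac{1}{-5061}} = \sqrt{24440 - \frac{1}{5061}} = \sqrt{\frac{123690839}{5061}} = \frac{\sqrt{625999336179}}{5061}$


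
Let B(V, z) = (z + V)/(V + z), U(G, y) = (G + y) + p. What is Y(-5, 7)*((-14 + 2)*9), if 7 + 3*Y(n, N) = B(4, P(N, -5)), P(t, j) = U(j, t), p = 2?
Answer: 216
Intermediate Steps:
U(G, y) = 2 + G + y (U(G, y) = (G + y) + 2 = 2 + G + y)
P(t, j) = 2 + j + t
B(V, z) = 1 (B(V, z) = (V + z)/(V + z) = 1)
Y(n, N) = -2 (Y(n, N) = -7/3 + (1/3)*1 = -7/3 + 1/3 = -2)
Y(-5, 7)*((-14 + 2)*9) = -2*(-14 + 2)*9 = -(-24)*9 = -2*(-108) = 216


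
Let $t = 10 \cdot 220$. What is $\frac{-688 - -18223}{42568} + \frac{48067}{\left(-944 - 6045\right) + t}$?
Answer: $- \frac{1962140941}{203858152} \approx -9.625$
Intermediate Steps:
$t = 2200$
$\frac{-688 - -18223}{42568} + \frac{48067}{\left(-944 - 6045\right) + t} = \frac{-688 - -18223}{42568} + \frac{48067}{\left(-944 - 6045\right) + 2200} = \left(-688 + 18223\right) \frac{1}{42568} + \frac{48067}{-6989 + 2200} = 17535 \cdot \frac{1}{42568} + \frac{48067}{-4789} = \frac{17535}{42568} + 48067 \left(- \frac{1}{4789}\right) = \frac{17535}{42568} - \frac{48067}{4789} = - \frac{1962140941}{203858152}$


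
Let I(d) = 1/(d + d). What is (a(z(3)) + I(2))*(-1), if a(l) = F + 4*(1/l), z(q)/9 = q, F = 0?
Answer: -43/108 ≈ -0.39815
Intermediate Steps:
I(d) = 1/(2*d)
z(q) = 9*q
a(l) = 4/l (a(l) = 0 + 4*(1/l) = 0 + 4/l = 4/l)
(a(z(3)) + I(2))*(-1) = (4/((9*3)) + (½)/2)*(-1) = (4/27 + (½)*(½))*(-1) = (4*(1/27) + ¼)*(-1) = (4/27 + ¼)*(-1) = (43/108)*(-1) = -43/108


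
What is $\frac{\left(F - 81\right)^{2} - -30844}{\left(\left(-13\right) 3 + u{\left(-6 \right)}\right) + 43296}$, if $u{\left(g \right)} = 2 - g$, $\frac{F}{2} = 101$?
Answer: $\frac{9097}{8653} \approx 1.0513$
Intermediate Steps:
$F = 202$ ($F = 2 \cdot 101 = 202$)
$\frac{\left(F - 81\right)^{2} - -30844}{\left(\left(-13\right) 3 + u{\left(-6 \right)}\right) + 43296} = \frac{\left(202 - 81\right)^{2} - -30844}{\left(\left(-13\right) 3 + \left(2 - -6\right)\right) + 43296} = \frac{121^{2} + 30844}{\left(-39 + \left(2 + 6\right)\right) + 43296} = \frac{14641 + 30844}{\left(-39 + 8\right) + 43296} = \frac{45485}{-31 + 43296} = \frac{45485}{43265} = 45485 \cdot \frac{1}{43265} = \frac{9097}{8653}$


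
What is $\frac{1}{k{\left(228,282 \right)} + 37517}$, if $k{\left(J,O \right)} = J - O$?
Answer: $\frac{1}{37463} \approx 2.6693 \cdot 10^{-5}$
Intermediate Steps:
$\frac{1}{k{\left(228,282 \right)} + 37517} = \frac{1}{\left(228 - 282\right) + 37517} = \frac{1}{-54 + 37517} = \frac{1}{37463}$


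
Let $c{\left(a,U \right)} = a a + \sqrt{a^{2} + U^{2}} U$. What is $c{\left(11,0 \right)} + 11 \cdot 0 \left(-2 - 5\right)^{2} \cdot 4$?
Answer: $121$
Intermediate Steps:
$c{\left(a,U \right)} = a^{2} + U \sqrt{U^{2} + a^{2}}$ ($c{\left(a,U \right)} = a^{2} + \sqrt{U^{2} + a^{2}} U = a^{2} + U \sqrt{U^{2} + a^{2}}$)
$c{\left(11,0 \right)} + 11 \cdot 0 \left(-2 - 5\right)^{2} \cdot 4 = \left(11^{2} + 0 \sqrt{0^{2} + 11^{2}}\right) + 11 \cdot 0 \left(-2 - 5\right)^{2} \cdot 4 = \left(121 + 0 \sqrt{0 + 121}\right) + 11 \cdot 0 \left(-7\right)^{2} \cdot 4 = \left(121 + 0 \sqrt{121}\right) + 11 \cdot 0 \cdot 49 \cdot 4 = \left(121 + 0 \cdot 11\right) + 11 \cdot 0 \cdot 4 = \left(121 + 0\right) + 11 \cdot 0 = 121 + 0 = 121$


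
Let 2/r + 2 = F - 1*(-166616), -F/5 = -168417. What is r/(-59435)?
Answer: -2/59952025065 ≈ -3.3360e-11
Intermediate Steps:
F = 842085 (F = -5*(-168417) = 842085)
r = 2/1008699 (r = 2/(-2 + (842085 - 1*(-166616))) = 2/(-2 + (842085 + 166616)) = 2/(-2 + 1008701) = 2/1008699 ≈ 1.9828e-6)
r/(-59435) = (2/1008699)/(-59435) = (2/1008699)*(-1/59435) = -2/59952025065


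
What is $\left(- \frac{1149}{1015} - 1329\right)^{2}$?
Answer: $\frac{1822726807056}{1030225} \approx 1.7693 \cdot 10^{6}$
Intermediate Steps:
$\left(- \frac{1149}{1015} - 1329\right)^{2} = \left(- \frac{1350084}{1015}\right)^{2} = \frac{1822726807056}{1030225}$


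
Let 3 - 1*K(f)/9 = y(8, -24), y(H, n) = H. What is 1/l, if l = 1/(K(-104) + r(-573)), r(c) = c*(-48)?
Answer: 27459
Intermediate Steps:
r(c) = -48*c
K(f) = -45 (K(f) = 27 - 9*8 = 27 - 72 = -45)
l = 1/27459 (l = 1/(-45 - 48*(-573)) = 1/(-45 + 27504) = 1/27459 ≈ 3.6418e-5)
1/l = 1/(1/27459) = 27459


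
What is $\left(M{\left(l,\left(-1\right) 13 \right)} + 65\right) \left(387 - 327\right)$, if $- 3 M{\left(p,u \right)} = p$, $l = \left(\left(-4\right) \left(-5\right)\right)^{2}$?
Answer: $-4100$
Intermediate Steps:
$l = 400$ ($l = 20^{2} = 400$)
$M{\left(p,u \right)} = - \frac{p}{3}$
$\left(M{\left(l,\left(-1\right) 13 \right)} + 65\right) \left(387 - 327\right) = \left(\left(- \frac{1}{3}\right) 400 + 65\right) \left(387 - 327\right) = \left(- \frac{400}{3} + 65\right) 60 = \left(- \frac{205}{3}\right) 60 = -4100$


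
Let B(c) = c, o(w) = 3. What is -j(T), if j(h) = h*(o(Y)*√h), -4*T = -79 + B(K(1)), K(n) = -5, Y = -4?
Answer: -63*√21 ≈ -288.70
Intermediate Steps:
T = 21 (T = -(-79 - 5)/4 = -¼*(-84) = 21)
j(h) = 3*h^(3/2) (j(h) = h*(3*√h) = 3*h^(3/2))
-j(T) = -3*21^(3/2) = -3*21*√21 = -63*√21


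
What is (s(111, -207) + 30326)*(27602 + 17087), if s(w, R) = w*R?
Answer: 328419461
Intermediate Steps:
s(w, R) = R*w
(s(111, -207) + 30326)*(27602 + 17087) = (-207*111 + 30326)*(27602 + 17087) = (-22977 + 30326)*44689 = 7349*44689 = 328419461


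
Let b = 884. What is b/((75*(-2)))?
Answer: -442/75 ≈ -5.8933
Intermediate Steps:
b/((75*(-2))) = 884/((75*(-2))) = 884/(-150) = 884*(-1/150) = -442/75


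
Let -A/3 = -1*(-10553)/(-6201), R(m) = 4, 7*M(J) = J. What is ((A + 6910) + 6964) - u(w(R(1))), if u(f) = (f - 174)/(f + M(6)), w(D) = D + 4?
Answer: 890532368/64077 ≈ 13898.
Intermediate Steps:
M(J) = J/7
A = 10553/2067 (A = -3*(-1*(-10553))/(-6201) = -31659*(-1)/6201 = -3*(-10553/6201) = 10553/2067 ≈ 5.1055)
w(D) = 4 + D
u(f) = (-174 + f)/(6/7 + f) (u(f) = (f - 174)/(f + (⅐)*6) = (-174 + f)/(f + 6/7) = (-174 + f)/(6/7 + f))
((A + 6910) + 6964) - u(w(R(1))) = ((10553/2067 + 6910) + 6964) - 7*(-174 + (4 + 4))/(6 + 7*(4 + 4)) = (14293523/2067 + 6964) - 7*(-174 + 8)/(6 + 7*8) = 28688111/2067 - 7*(-166)/(6 + 56) = 28688111/2067 - 7*(-166)/62 = 28688111/2067 - 1*(-581/31) = 28688111/2067 + 581/31 = 890532368/64077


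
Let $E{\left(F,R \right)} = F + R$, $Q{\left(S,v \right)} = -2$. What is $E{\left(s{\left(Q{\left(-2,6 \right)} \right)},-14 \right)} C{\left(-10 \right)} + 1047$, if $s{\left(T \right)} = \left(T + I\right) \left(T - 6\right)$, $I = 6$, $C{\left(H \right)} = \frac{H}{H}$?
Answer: $1001$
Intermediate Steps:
$C{\left(H \right)} = 1$
$s{\left(T \right)} = \left(-6 + T\right) \left(6 + T\right)$ ($s{\left(T \right)} = \left(T + 6\right) \left(T - 6\right) = \left(6 + T\right) \left(-6 + T\right) = \left(-6 + T\right) \left(6 + T\right)$)
$E{\left(s{\left(Q{\left(-2,6 \right)} \right)},-14 \right)} C{\left(-10 \right)} + 1047 = \left(\left(-36 + \left(-2\right)^{2}\right) - 14\right) 1 + 1047 = \left(\left(-36 + 4\right) - 14\right) 1 + 1047 = \left(-32 - 14\right) 1 + 1047 = \left(-46\right) 1 + 1047 = -46 + 1047 = 1001$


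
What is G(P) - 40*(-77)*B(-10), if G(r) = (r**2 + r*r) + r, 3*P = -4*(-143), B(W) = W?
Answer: 378884/9 ≈ 42098.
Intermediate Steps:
P = 572/3 (P = (-4*(-143))/3 = (1/3)*572 = 572/3 ≈ 190.67)
G(r) = r + 2*r**2 (G(r) = (r**2 + r**2) + r = 2*r**2 + r = r + 2*r**2)
G(P) - 40*(-77)*B(-10) = 572*(1 + 2*(572/3))/3 - 40*(-77)*(-10) = 572*(1 + 1144/3)/3 - (-3080)*(-10) = (572/3)*(1147/3) - 1*30800 = 656084/9 - 30800 = 378884/9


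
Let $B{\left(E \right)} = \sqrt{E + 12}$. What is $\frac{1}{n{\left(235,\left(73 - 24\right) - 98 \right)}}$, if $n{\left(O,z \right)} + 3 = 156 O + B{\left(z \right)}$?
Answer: $\frac{36657}{1343735686} - \frac{i \sqrt{37}}{1343735686} \approx 2.728 \cdot 10^{-5} - 4.5268 \cdot 10^{-9} i$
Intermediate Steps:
$B{\left(E \right)} = \sqrt{12 + E}$
$n{\left(O,z \right)} = -3 + \sqrt{12 + z} + 156 O$ ($n{\left(O,z \right)} = -3 + \left(156 O + \sqrt{12 + z}\right) = -3 + \left(\sqrt{12 + z} + 156 O\right) = -3 + \sqrt{12 + z} + 156 O$)
$\frac{1}{n{\left(235,\left(73 - 24\right) - 98 \right)}} = \frac{1}{-3 + \sqrt{12 + \left(\left(73 - 24\right) - 98\right)} + 156 \cdot 235} = \frac{1}{-3 + \sqrt{12 + \left(49 - 98\right)} + 36660} = \frac{1}{-3 + \sqrt{12 - 49} + 36660} = \frac{1}{-3 + \sqrt{-37} + 36660} = \frac{1}{-3 + i \sqrt{37} + 36660} = \frac{1}{36657 + i \sqrt{37}}$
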